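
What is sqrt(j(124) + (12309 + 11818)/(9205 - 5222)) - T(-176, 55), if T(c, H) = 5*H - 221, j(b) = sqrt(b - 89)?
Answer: -54 + sqrt(96097841 + 15864289*sqrt(35))/3983 ≈ -50.540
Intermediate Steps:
j(b) = sqrt(-89 + b)
T(c, H) = -221 + 5*H
sqrt(j(124) + (12309 + 11818)/(9205 - 5222)) - T(-176, 55) = sqrt(sqrt(-89 + 124) + (12309 + 11818)/(9205 - 5222)) - (-221 + 5*55) = sqrt(sqrt(35) + 24127/3983) - (-221 + 275) = sqrt(sqrt(35) + 24127*(1/3983)) - 1*54 = sqrt(sqrt(35) + 24127/3983) - 54 = sqrt(24127/3983 + sqrt(35)) - 54 = -54 + sqrt(24127/3983 + sqrt(35))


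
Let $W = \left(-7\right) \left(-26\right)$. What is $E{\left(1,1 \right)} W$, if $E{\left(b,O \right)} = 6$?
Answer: $1092$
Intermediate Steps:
$W = 182$
$E{\left(1,1 \right)} W = 6 \cdot 182 = 1092$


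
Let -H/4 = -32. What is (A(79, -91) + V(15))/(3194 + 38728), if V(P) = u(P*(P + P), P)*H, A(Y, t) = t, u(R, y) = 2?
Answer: 55/13974 ≈ 0.0039359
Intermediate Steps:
H = 128 (H = -4*(-32) = 128)
V(P) = 256 (V(P) = 2*128 = 256)
(A(79, -91) + V(15))/(3194 + 38728) = (-91 + 256)/(3194 + 38728) = 165/41922 = 165*(1/41922) = 55/13974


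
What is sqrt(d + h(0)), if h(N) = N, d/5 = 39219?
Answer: sqrt(196095) ≈ 442.83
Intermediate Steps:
d = 196095 (d = 5*39219 = 196095)
sqrt(d + h(0)) = sqrt(196095 + 0) = sqrt(196095)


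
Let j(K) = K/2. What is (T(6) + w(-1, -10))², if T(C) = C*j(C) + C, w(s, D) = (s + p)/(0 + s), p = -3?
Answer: 784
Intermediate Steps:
w(s, D) = (-3 + s)/s (w(s, D) = (s - 3)/(0 + s) = (-3 + s)/s)
j(K) = K/2 (j(K) = K*(½) = K/2)
T(C) = C + C²/2 (T(C) = C*(C/2) + C = C²/2 + C = C + C²/2)
(T(6) + w(-1, -10))² = ((½)*6*(2 + 6) + (-3 - 1)/(-1))² = ((½)*6*8 - 1*(-4))² = (24 + 4)² = 28² = 784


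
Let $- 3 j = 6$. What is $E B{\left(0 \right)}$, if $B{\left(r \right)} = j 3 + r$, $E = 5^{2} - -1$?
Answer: $-156$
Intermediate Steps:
$j = -2$ ($j = \left(- \frac{1}{3}\right) 6 = -2$)
$E = 26$ ($E = 25 + 1 = 26$)
$B{\left(r \right)} = -6 + r$ ($B{\left(r \right)} = \left(-2\right) 3 + r = -6 + r$)
$E B{\left(0 \right)} = 26 \left(-6 + 0\right) = 26 \left(-6\right) = -156$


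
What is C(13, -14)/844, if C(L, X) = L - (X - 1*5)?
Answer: 8/211 ≈ 0.037915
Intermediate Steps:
C(L, X) = 5 + L - X (C(L, X) = L - (X - 5) = L - (-5 + X) = L + (5 - X) = 5 + L - X)
C(13, -14)/844 = (5 + 13 - 1*(-14))/844 = (5 + 13 + 14)*(1/844) = 32*(1/844) = 8/211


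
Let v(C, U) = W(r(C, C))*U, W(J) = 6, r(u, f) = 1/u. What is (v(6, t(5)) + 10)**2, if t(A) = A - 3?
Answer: 484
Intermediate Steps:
t(A) = -3 + A
v(C, U) = 6*U
(v(6, t(5)) + 10)**2 = (6*(-3 + 5) + 10)**2 = (6*2 + 10)**2 = (12 + 10)**2 = 22**2 = 484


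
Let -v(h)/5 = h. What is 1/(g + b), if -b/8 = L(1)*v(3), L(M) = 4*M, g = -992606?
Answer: -1/992126 ≈ -1.0079e-6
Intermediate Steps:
v(h) = -5*h
b = 480 (b = -8*4*1*(-5*3) = -32*(-15) = -8*(-60) = 480)
1/(g + b) = 1/(-992606 + 480) = 1/(-992126) = -1/992126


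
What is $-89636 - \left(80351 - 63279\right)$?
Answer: $-106708$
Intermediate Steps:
$-89636 - \left(80351 - 63279\right) = -89636 - 17072 = -106708$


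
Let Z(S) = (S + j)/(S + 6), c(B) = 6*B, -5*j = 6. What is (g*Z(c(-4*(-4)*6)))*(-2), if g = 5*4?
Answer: -3832/97 ≈ -39.505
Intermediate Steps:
j = -6/5 (j = -1/5*6 = -6/5 ≈ -1.2000)
g = 20
Z(S) = (-6/5 + S)/(6 + S) (Z(S) = (S - 6/5)/(S + 6) = (-6/5 + S)/(6 + S))
(g*Z(c(-4*(-4)*6)))*(-2) = (20*((-6/5 + 6*(-4*(-4)*6))/(6 + 6*(-4*(-4)*6))))*(-2) = (20*((-6/5 + 6*(16*6))/(6 + 6*(16*6))))*(-2) = (20*((-6/5 + 6*96)/(6 + 6*96)))*(-2) = (20*((-6/5 + 576)/(6 + 576)))*(-2) = (20*((2874/5)/582))*(-2) = (20*((1/582)*(2874/5)))*(-2) = (20*(479/485))*(-2) = (1916/97)*(-2) = -3832/97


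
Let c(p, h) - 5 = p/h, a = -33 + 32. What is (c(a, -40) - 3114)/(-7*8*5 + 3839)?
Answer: -124359/142360 ≈ -0.87355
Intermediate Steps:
a = -1
c(p, h) = 5 + p/h
(c(a, -40) - 3114)/(-7*8*5 + 3839) = ((5 - 1/(-40)) - 3114)/(-7*8*5 + 3839) = ((5 - 1*(-1/40)) - 3114)/(-56*5 + 3839) = ((5 + 1/40) - 3114)/(-280 + 3839) = (201/40 - 3114)/3559 = -124359/40*1/3559 = -124359/142360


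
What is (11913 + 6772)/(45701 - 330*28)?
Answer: 185/361 ≈ 0.51247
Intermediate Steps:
(11913 + 6772)/(45701 - 330*28) = 18685/(45701 - 9240) = 18685/36461 = 18685*(1/36461) = 185/361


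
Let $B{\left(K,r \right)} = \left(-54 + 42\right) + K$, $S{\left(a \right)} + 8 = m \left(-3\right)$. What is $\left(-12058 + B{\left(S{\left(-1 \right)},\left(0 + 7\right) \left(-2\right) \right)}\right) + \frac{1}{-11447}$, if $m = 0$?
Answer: $- \frac{138256867}{11447} \approx -12078.0$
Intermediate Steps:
$S{\left(a \right)} = -8$ ($S{\left(a \right)} = -8 + 0 \left(-3\right) = -8 + 0 = -8$)
$B{\left(K,r \right)} = -12 + K$
$\left(-12058 + B{\left(S{\left(-1 \right)},\left(0 + 7\right) \left(-2\right) \right)}\right) + \frac{1}{-11447} = \left(-12058 - 20\right) + \frac{1}{-11447} = \left(-12058 - 20\right) - \frac{1}{11447} = -12078 - \frac{1}{11447} = - \frac{138256867}{11447}$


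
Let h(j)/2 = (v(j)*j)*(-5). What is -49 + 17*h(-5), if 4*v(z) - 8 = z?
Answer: 1177/2 ≈ 588.50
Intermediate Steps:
v(z) = 2 + z/4
h(j) = -10*j*(2 + j/4) (h(j) = 2*(((2 + j/4)*j)*(-5)) = 2*((j*(2 + j/4))*(-5)) = 2*(-5*j*(2 + j/4)) = -10*j*(2 + j/4))
-49 + 17*h(-5) = -49 + 17*(-5/2*(-5)*(8 - 5)) = -49 + 17*(-5/2*(-5)*3) = -49 + 17*(75/2) = -49 + 1275/2 = 1177/2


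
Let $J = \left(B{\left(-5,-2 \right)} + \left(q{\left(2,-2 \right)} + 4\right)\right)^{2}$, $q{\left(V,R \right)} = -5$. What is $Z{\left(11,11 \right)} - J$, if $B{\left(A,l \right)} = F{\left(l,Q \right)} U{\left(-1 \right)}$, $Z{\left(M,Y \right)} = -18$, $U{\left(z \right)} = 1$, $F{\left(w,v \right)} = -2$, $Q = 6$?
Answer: $-27$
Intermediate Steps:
$B{\left(A,l \right)} = -2$ ($B{\left(A,l \right)} = \left(-2\right) 1 = -2$)
$J = 9$ ($J = \left(-2 + \left(-5 + 4\right)\right)^{2} = \left(-2 - 1\right)^{2} = \left(-3\right)^{2} = 9$)
$Z{\left(11,11 \right)} - J = -18 - 9 = -27$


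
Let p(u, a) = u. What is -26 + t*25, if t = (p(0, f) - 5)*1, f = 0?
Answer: -151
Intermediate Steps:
t = -5 (t = (0 - 5)*1 = -5*1 = -5)
-26 + t*25 = -26 - 5*25 = -26 - 125 = -151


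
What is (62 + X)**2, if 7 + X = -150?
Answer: 9025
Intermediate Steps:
X = -157 (X = -7 - 150 = -157)
(62 + X)**2 = (62 - 157)**2 = (-95)**2 = 9025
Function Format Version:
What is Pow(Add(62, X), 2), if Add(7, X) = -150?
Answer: 9025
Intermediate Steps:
X = -157 (X = Add(-7, -150) = -157)
Pow(Add(62, X), 2) = Pow(Add(62, -157), 2) = Pow(-95, 2) = 9025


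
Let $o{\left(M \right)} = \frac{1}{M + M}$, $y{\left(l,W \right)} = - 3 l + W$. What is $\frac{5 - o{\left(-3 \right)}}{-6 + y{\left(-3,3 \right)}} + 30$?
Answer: $\frac{1111}{36} \approx 30.861$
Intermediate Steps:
$y{\left(l,W \right)} = W - 3 l$
$o{\left(M \right)} = \frac{1}{2 M}$
$\frac{5 - o{\left(-3 \right)}}{-6 + y{\left(-3,3 \right)}} + 30 = \frac{5 - \frac{1}{2 \left(-3\right)}}{-6 + \left(3 - -9\right)} + 30 = \frac{5 - \frac{1}{2} \left(- \frac{1}{3}\right)}{-6 + \left(3 + 9\right)} + 30 = \frac{5 - - \frac{1}{6}}{-6 + 12} + 30 = \frac{5 + \frac{1}{6}}{6} + 30 = \frac{1}{6} \cdot \frac{31}{6} + 30 = \frac{31}{36} + 30 = \frac{1111}{36}$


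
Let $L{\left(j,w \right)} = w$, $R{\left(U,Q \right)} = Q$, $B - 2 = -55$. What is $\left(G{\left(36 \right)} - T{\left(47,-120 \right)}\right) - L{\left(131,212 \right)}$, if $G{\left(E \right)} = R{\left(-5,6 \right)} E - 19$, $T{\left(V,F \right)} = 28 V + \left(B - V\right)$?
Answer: $-1231$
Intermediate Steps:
$B = -53$ ($B = 2 - 55 = -53$)
$T{\left(V,F \right)} = -53 + 27 V$ ($T{\left(V,F \right)} = 28 V - \left(53 + V\right) = -53 + 27 V$)
$G{\left(E \right)} = -19 + 6 E$ ($G{\left(E \right)} = 6 E - 19 = -19 + 6 E$)
$\left(G{\left(36 \right)} - T{\left(47,-120 \right)}\right) - L{\left(131,212 \right)} = \left(\left(-19 + 6 \cdot 36\right) - \left(-53 + 27 \cdot 47\right)\right) - 212 = \left(\left(-19 + 216\right) - \left(-53 + 1269\right)\right) - 212 = \left(197 - 1216\right) - 212 = -1019 - 212 = -1231$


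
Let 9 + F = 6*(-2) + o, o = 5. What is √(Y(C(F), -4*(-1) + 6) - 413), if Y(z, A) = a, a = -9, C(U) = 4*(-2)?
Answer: I*√422 ≈ 20.543*I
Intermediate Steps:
F = -16 (F = -9 + (6*(-2) + 5) = -9 + (-12 + 5) = -9 - 7 = -16)
C(U) = -8
Y(z, A) = -9
√(Y(C(F), -4*(-1) + 6) - 413) = √(-9 - 413) = √(-422) = I*√422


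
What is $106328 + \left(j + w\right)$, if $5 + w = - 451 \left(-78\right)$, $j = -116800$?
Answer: $24701$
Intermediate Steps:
$w = 35173$ ($w = -5 - 451 \left(-78\right) = -5 - -35178 = -5 + 35178 = 35173$)
$106328 + \left(j + w\right) = 106328 + \left(-116800 + 35173\right) = 106328 - 81627 = 24701$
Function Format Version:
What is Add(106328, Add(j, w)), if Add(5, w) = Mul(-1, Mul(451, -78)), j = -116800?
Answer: 24701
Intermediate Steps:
w = 35173 (w = Add(-5, Mul(-1, Mul(451, -78))) = Add(-5, Mul(-1, -35178)) = Add(-5, 35178) = 35173)
Add(106328, Add(j, w)) = Add(106328, Add(-116800, 35173)) = Add(106328, -81627) = 24701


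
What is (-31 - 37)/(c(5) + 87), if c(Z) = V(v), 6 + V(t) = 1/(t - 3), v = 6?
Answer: -51/61 ≈ -0.83607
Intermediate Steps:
V(t) = -6 + 1/(-3 + t) (V(t) = -6 + 1/(t - 3) = -6 + 1/(-3 + t))
c(Z) = -17/3 (c(Z) = (19 - 6*6)/(-3 + 6) = (19 - 36)/3 = (1/3)*(-17) = -17/3)
(-31 - 37)/(c(5) + 87) = (-31 - 37)/(-17/3 + 87) = -68/244/3 = -68*3/244 = -51/61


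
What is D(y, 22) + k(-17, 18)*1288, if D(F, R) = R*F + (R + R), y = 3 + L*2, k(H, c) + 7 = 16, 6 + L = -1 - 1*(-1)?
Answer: 11438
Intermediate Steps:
L = -6 (L = -6 + (-1 - 1*(-1)) = -6 + (-1 + 1) = -6 + 0 = -6)
k(H, c) = 9 (k(H, c) = -7 + 16 = 9)
y = -9 (y = 3 - 6*2 = 3 - 12 = -9)
D(F, R) = 2*R + F*R (D(F, R) = F*R + 2*R = 2*R + F*R)
D(y, 22) + k(-17, 18)*1288 = 22*(2 - 9) + 9*1288 = 22*(-7) + 11592 = -154 + 11592 = 11438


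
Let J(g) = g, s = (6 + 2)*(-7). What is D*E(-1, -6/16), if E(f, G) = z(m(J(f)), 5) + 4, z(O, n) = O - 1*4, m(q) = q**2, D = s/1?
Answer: -56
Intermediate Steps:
s = -56 (s = 8*(-7) = -56)
D = -56 (D = -56/1 = -56*1 = -56)
z(O, n) = -4 + O (z(O, n) = O - 4 = -4 + O)
E(f, G) = f**2 (E(f, G) = (-4 + f**2) + 4 = f**2)
D*E(-1, -6/16) = -56*(-1)**2 = -56*1 = -56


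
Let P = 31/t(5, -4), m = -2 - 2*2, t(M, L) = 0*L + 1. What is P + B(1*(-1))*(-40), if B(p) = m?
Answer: 271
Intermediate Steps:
t(M, L) = 1 (t(M, L) = 0 + 1 = 1)
m = -6 (m = -2 - 4 = -6)
B(p) = -6
P = 31 (P = 31/1 = 31*1 = 31)
P + B(1*(-1))*(-40) = 31 - 6*(-40) = 31 + 240 = 271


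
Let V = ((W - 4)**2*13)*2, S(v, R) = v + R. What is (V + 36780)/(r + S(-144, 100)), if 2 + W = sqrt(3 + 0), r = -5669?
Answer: -37794/5713 + 312*sqrt(3)/5713 ≈ -6.5208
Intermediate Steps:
W = -2 + sqrt(3) (W = -2 + sqrt(3 + 0) = -2 + sqrt(3) ≈ -0.26795)
S(v, R) = R + v
V = 26*(-6 + sqrt(3))**2 (V = (((-2 + sqrt(3)) - 4)**2*13)*2 = ((-6 + sqrt(3))**2*13)*2 = (13*(-6 + sqrt(3))**2)*2 = 26*(-6 + sqrt(3))**2 ≈ 473.60)
(V + 36780)/(r + S(-144, 100)) = ((1014 - 312*sqrt(3)) + 36780)/(-5669 + (100 - 144)) = (37794 - 312*sqrt(3))/(-5669 - 44) = (37794 - 312*sqrt(3))/(-5713) = (37794 - 312*sqrt(3))*(-1/5713) = -37794/5713 + 312*sqrt(3)/5713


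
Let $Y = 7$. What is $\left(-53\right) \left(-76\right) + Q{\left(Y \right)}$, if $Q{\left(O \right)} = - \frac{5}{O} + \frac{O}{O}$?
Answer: $\frac{28198}{7} \approx 4028.3$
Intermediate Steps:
$Q{\left(O \right)} = 1 - \frac{5}{O}$ ($Q{\left(O \right)} = - \frac{5}{O} + 1 = 1 - \frac{5}{O}$)
$\left(-53\right) \left(-76\right) + Q{\left(Y \right)} = \left(-53\right) \left(-76\right) + \frac{-5 + 7}{7} = 4028 + \frac{1}{7} \cdot 2 = 4028 + \frac{2}{7} = \frac{28198}{7}$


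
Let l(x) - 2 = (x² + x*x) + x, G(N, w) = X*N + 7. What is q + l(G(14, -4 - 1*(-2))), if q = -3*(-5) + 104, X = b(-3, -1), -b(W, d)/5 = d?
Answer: 12056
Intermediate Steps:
b(W, d) = -5*d
X = 5 (X = -5*(-1) = 5)
q = 119 (q = 15 + 104 = 119)
G(N, w) = 7 + 5*N (G(N, w) = 5*N + 7 = 7 + 5*N)
l(x) = 2 + x + 2*x² (l(x) = 2 + ((x² + x*x) + x) = 2 + ((x² + x²) + x) = 2 + (2*x² + x) = 2 + (x + 2*x²) = 2 + x + 2*x²)
q + l(G(14, -4 - 1*(-2))) = 119 + (2 + (7 + 5*14) + 2*(7 + 5*14)²) = 119 + (2 + (7 + 70) + 2*(7 + 70)²) = 119 + (2 + 77 + 2*77²) = 119 + (2 + 77 + 2*5929) = 119 + (2 + 77 + 11858) = 119 + 11937 = 12056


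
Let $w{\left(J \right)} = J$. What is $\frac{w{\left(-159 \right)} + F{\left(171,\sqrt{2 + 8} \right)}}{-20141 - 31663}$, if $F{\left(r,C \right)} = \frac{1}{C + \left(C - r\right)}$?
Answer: $\frac{773855}{252121434} + \frac{\sqrt{10}}{756364302} \approx 0.0030694$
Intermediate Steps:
$F{\left(r,C \right)} = \frac{1}{- r + 2 C}$
$\frac{w{\left(-159 \right)} + F{\left(171,\sqrt{2 + 8} \right)}}{-20141 - 31663} = \frac{-159 + \frac{1}{\left(-1\right) 171 + 2 \sqrt{2 + 8}}}{-20141 - 31663} = \frac{-159 + \frac{1}{-171 + 2 \sqrt{10}}}{-51804} = \left(-159 + \frac{1}{-171 + 2 \sqrt{10}}\right) \left(- \frac{1}{51804}\right) = \frac{53}{17268} - \frac{1}{51804 \left(-171 + 2 \sqrt{10}\right)}$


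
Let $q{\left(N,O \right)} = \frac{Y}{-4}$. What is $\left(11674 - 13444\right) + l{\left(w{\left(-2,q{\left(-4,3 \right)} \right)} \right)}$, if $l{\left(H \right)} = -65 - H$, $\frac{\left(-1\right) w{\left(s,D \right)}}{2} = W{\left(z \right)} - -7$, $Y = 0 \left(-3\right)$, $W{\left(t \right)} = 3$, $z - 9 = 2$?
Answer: $-1815$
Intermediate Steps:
$z = 11$ ($z = 9 + 2 = 11$)
$Y = 0$
$q{\left(N,O \right)} = 0$ ($q{\left(N,O \right)} = \frac{0}{-4} = 0 \left(- \frac{1}{4}\right) = 0$)
$w{\left(s,D \right)} = -20$ ($w{\left(s,D \right)} = - 2 \left(3 - -7\right) = - 2 \left(3 + 7\right) = \left(-2\right) 10 = -20$)
$\left(11674 - 13444\right) + l{\left(w{\left(-2,q{\left(-4,3 \right)} \right)} \right)} = \left(11674 - 13444\right) - 45 = \left(11674 - 13444\right) + \left(-65 + 20\right) = -1770 - 45 = -1815$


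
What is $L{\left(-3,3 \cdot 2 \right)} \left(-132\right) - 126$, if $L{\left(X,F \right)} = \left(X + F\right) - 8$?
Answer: $534$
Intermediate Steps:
$L{\left(X,F \right)} = -8 + F + X$ ($L{\left(X,F \right)} = \left(F + X\right) - 8 = -8 + F + X$)
$L{\left(-3,3 \cdot 2 \right)} \left(-132\right) - 126 = \left(-8 + 3 \cdot 2 - 3\right) \left(-132\right) - 126 = \left(-8 + 6 - 3\right) \left(-132\right) - 126 = \left(-5\right) \left(-132\right) - 126 = 660 - 126 = 534$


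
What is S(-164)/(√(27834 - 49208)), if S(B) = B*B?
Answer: -13448*I*√21374/10687 ≈ -183.97*I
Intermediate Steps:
S(B) = B²
S(-164)/(√(27834 - 49208)) = (-164)²/(√(27834 - 49208)) = 26896/(√(-21374)) = 26896/((I*√21374)) = 26896*(-I*√21374/21374) = -13448*I*√21374/10687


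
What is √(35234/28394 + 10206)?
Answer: √2057318489203/14197 ≈ 101.03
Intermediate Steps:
√(35234/28394 + 10206) = √(35234*(1/28394) + 10206) = √(17617/14197 + 10206) = √(144912199/14197) = √2057318489203/14197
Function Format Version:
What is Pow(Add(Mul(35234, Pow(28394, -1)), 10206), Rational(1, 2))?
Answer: Mul(Rational(1, 14197), Pow(2057318489203, Rational(1, 2))) ≈ 101.03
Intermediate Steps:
Pow(Add(Mul(35234, Pow(28394, -1)), 10206), Rational(1, 2)) = Pow(Add(Mul(35234, Rational(1, 28394)), 10206), Rational(1, 2)) = Pow(Add(Rational(17617, 14197), 10206), Rational(1, 2)) = Pow(Rational(144912199, 14197), Rational(1, 2)) = Mul(Rational(1, 14197), Pow(2057318489203, Rational(1, 2)))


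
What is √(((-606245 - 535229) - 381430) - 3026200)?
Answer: 12*I*√31591 ≈ 2132.9*I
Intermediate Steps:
√(((-606245 - 535229) - 381430) - 3026200) = √((-1141474 - 381430) - 3026200) = √(-1522904 - 3026200) = √(-4549104) = 12*I*√31591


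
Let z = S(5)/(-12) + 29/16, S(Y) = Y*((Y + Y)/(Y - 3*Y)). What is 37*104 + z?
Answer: 184811/48 ≈ 3850.2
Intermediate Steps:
S(Y) = -Y (S(Y) = Y*((2*Y)/((-2*Y))) = Y*((2*Y)*(-1/(2*Y))) = Y*(-1) = -Y)
z = 107/48 (z = -1*5/(-12) + 29/16 = -5*(-1/12) + 29*(1/16) = 5/12 + 29/16 = 107/48 ≈ 2.2292)
37*104 + z = 37*104 + 107/48 = 3848 + 107/48 = 184811/48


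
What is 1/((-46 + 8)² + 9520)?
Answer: 1/10964 ≈ 9.1208e-5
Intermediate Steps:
1/((-46 + 8)² + 9520) = 1/((-38)² + 9520) = 1/(1444 + 9520) = 1/10964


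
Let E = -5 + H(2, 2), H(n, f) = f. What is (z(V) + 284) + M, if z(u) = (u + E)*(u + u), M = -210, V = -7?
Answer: 214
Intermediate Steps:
E = -3 (E = -5 + 2 = -3)
z(u) = 2*u*(-3 + u) (z(u) = (u - 3)*(u + u) = (-3 + u)*(2*u) = 2*u*(-3 + u))
(z(V) + 284) + M = (2*(-7)*(-3 - 7) + 284) - 210 = (2*(-7)*(-10) + 284) - 210 = (140 + 284) - 210 = 424 - 210 = 214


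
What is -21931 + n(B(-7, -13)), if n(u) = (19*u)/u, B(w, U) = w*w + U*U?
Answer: -21912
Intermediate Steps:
B(w, U) = U² + w² (B(w, U) = w² + U² = U² + w²)
n(u) = 19
-21931 + n(B(-7, -13)) = -21931 + 19 = -21912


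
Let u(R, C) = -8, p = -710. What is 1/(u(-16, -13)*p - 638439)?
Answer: -1/632759 ≈ -1.5804e-6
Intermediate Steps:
1/(u(-16, -13)*p - 638439) = 1/(-8*(-710) - 638439) = 1/(5680 - 638439) = 1/(-632759) = -1/632759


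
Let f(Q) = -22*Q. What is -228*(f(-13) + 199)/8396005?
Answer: -1164/88379 ≈ -0.013171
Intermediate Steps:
-228*(f(-13) + 199)/8396005 = -228*(-22*(-13) + 199)/8396005 = -228*(286 + 199)*(1/8396005) = -228*485*(1/8396005) = -110580*1/8396005 = -1164/88379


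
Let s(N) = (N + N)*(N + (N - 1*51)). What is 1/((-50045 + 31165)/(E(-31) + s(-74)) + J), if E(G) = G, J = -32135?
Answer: -29421/945462715 ≈ -3.1118e-5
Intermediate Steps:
s(N) = 2*N*(-51 + 2*N) (s(N) = (2*N)*(N + (N - 51)) = (2*N)*(N + (-51 + N)) = (2*N)*(-51 + 2*N) = 2*N*(-51 + 2*N))
1/((-50045 + 31165)/(E(-31) + s(-74)) + J) = 1/((-50045 + 31165)/(-31 + 2*(-74)*(-51 + 2*(-74))) - 32135) = 1/(-18880/(-31 + 2*(-74)*(-51 - 148)) - 32135) = 1/(-18880/(-31 + 2*(-74)*(-199)) - 32135) = 1/(-18880/(-31 + 29452) - 32135) = 1/(-18880/29421 - 32135) = 1/(-945462715/29421) = -29421/945462715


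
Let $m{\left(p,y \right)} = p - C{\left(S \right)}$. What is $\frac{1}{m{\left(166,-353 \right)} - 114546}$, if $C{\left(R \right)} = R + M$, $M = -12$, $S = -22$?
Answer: $- \frac{1}{114346} \approx -8.7454 \cdot 10^{-6}$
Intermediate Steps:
$C{\left(R \right)} = -12 + R$ ($C{\left(R \right)} = R - 12 = -12 + R$)
$m{\left(p,y \right)} = 34 + p$ ($m{\left(p,y \right)} = p - \left(-12 - 22\right) = p - -34 = p + 34 = 34 + p$)
$\frac{1}{m{\left(166,-353 \right)} - 114546} = \frac{1}{\left(34 + 166\right) - 114546} = \frac{1}{200 - 114546} = \frac{1}{-114346} = - \frac{1}{114346}$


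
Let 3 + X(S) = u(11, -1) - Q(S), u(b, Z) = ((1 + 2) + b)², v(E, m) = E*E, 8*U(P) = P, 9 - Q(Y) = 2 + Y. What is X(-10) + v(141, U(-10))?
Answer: 20057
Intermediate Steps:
Q(Y) = 7 - Y (Q(Y) = 9 - (2 + Y) = 9 + (-2 - Y) = 7 - Y)
U(P) = P/8
v(E, m) = E²
u(b, Z) = (3 + b)²
X(S) = 186 + S (X(S) = -3 + ((3 + 11)² - (7 - S)) = -3 + (14² + (-7 + S)) = -3 + (196 + (-7 + S)) = -3 + (189 + S) = 186 + S)
X(-10) + v(141, U(-10)) = (186 - 10) + 141² = 176 + 19881 = 20057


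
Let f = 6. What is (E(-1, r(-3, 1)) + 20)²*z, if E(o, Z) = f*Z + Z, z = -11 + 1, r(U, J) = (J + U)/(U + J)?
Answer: -7290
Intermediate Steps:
r(U, J) = 1 (r(U, J) = (J + U)/(J + U) = 1)
z = -10
E(o, Z) = 7*Z (E(o, Z) = 6*Z + Z = 7*Z)
(E(-1, r(-3, 1)) + 20)²*z = (7*1 + 20)²*(-10) = (7 + 20)²*(-10) = 27²*(-10) = 729*(-10) = -7290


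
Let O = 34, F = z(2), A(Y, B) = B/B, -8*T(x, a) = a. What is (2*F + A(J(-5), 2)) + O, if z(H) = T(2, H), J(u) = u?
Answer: 69/2 ≈ 34.500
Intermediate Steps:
T(x, a) = -a/8
z(H) = -H/8
A(Y, B) = 1
F = -¼ (F = -⅛*2 = -¼ ≈ -0.25000)
(2*F + A(J(-5), 2)) + O = (2*(-¼) + 1) + 34 = (-½ + 1) + 34 = ½ + 34 = 69/2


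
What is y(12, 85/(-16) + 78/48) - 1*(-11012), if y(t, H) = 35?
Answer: 11047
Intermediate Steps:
y(12, 85/(-16) + 78/48) - 1*(-11012) = 35 - 1*(-11012) = 35 + 11012 = 11047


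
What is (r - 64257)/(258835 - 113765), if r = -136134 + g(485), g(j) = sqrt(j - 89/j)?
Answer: -200391/145070 + 4*sqrt(1781890)/35179475 ≈ -1.3812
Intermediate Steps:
r = -136134 + 8*sqrt(1781890)/485 (r = -136134 + sqrt(485 - 89/485) = -136134 + sqrt(235136/485) = -136134 + 8*sqrt(1781890)/485 ≈ -1.3611e+5)
(r - 64257)/(258835 - 113765) = ((-136134 + 8*sqrt(1781890)/485) - 64257)/(258835 - 113765) = (-200391 + 8*sqrt(1781890)/485)/145070 = (-200391 + 8*sqrt(1781890)/485)*(1/145070) = -200391/145070 + 4*sqrt(1781890)/35179475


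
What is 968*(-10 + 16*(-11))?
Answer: -180048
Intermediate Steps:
968*(-10 + 16*(-11)) = 968*(-10 - 176) = 968*(-186) = -180048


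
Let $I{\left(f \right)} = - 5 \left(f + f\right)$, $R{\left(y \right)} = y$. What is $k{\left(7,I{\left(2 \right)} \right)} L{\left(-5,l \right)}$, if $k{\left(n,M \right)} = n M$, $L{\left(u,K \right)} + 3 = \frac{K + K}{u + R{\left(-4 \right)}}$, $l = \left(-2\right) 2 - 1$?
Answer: $\frac{2380}{9} \approx 264.44$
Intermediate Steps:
$l = -5$ ($l = -4 - 1 = -5$)
$L{\left(u,K \right)} = -3 + \frac{2 K}{-4 + u}$ ($L{\left(u,K \right)} = -3 + \frac{K + K}{u - 4} = -3 + \frac{2 K}{-4 + u}$)
$I{\left(f \right)} = - 10 f$ ($I{\left(f \right)} = - 5 \cdot 2 f = - 10 f$)
$k{\left(n,M \right)} = M n$
$k{\left(7,I{\left(2 \right)} \right)} L{\left(-5,l \right)} = \left(-10\right) 2 \cdot 7 \frac{12 - -15 + 2 \left(-5\right)}{-4 - 5} = \left(-20\right) 7 \frac{12 + 15 - 10}{-9} = - 140 \left(\left(- \frac{1}{9}\right) 17\right) = \left(-140\right) \left(- \frac{17}{9}\right) = \frac{2380}{9}$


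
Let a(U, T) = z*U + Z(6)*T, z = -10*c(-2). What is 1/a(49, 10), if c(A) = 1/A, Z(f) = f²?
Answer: 1/605 ≈ 0.0016529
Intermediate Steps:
c(A) = 1/A
z = 5 (z = -10/(-2) = -10*(-½) = 5)
a(U, T) = 5*U + 36*T (a(U, T) = 5*U + 6²*T = 5*U + 36*T)
1/a(49, 10) = 1/(5*49 + 36*10) = 1/(245 + 360) = 1/605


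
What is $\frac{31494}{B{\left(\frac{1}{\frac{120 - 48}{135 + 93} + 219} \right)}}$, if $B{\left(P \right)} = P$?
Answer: $\frac{131235498}{19} \approx 6.9071 \cdot 10^{6}$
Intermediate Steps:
$\frac{31494}{B{\left(\frac{1}{\frac{120 - 48}{135 + 93} + 219} \right)}} = \frac{31494}{\frac{1}{\frac{120 - 48}{135 + 93} + 219}} = \frac{31494}{\frac{1}{\frac{72}{228} + 219}} = \frac{31494}{\frac{1}{72 \cdot \frac{1}{228} + 219}} = \frac{31494}{\frac{1}{\frac{6}{19} + 219}} = \frac{31494}{\frac{1}{\frac{4167}{19}}} = \frac{31494}{\frac{19}{4167}} = 31494 \cdot \frac{4167}{19} = \frac{131235498}{19}$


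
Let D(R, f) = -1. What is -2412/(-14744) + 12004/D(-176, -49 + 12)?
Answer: -44246141/3686 ≈ -12004.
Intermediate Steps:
-2412/(-14744) + 12004/D(-176, -49 + 12) = -2412/(-14744) + 12004/(-1) = -2412*(-1/14744) + 12004*(-1) = 603/3686 - 12004 = -44246141/3686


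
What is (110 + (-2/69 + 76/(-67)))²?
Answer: 253161935104/21372129 ≈ 11845.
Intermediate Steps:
(110 + (-2/69 + 76/(-67)))² = (110 + (-2*1/69 + 76*(-1/67)))² = (110 + (-2/69 - 76/67))² = (110 - 5378/4623)² = (503152/4623)² = 253161935104/21372129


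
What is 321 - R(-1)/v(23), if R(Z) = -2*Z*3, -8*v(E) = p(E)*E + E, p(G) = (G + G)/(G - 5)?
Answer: 14793/46 ≈ 321.59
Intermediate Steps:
p(G) = 2*G/(-5 + G) (p(G) = (2*G)/(-5 + G) = 2*G/(-5 + G))
v(E) = -E/8 - E²/(4*(-5 + E)) (v(E) = -((2*E/(-5 + E))*E + E)/8 = -(2*E²/(-5 + E) + E)/8 = -(E + 2*E²/(-5 + E))/8 = -E/8 - E²/(4*(-5 + E)))
R(Z) = -6*Z
321 - R(-1)/v(23) = 321 - (-6*(-1))/((⅛)*23*(5 - 3*23)/(-5 + 23)) = 321 - 6/((⅛)*23*(5 - 69)/18) = 321 - 6/((⅛)*23*(1/18)*(-64)) = 321 - 6/(-92/9) = 321 - 6*(-9)/92 = 321 - 1*(-27/46) = 321 + 27/46 = 14793/46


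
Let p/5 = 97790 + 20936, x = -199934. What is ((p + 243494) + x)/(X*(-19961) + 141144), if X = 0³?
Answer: 318595/70572 ≈ 4.5145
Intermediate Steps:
X = 0
p = 593630 (p = 5*(97790 + 20936) = 5*118726 = 593630)
((p + 243494) + x)/(X*(-19961) + 141144) = ((593630 + 243494) - 199934)/(0*(-19961) + 141144) = (837124 - 199934)/(0 + 141144) = 637190/141144 = 637190*(1/141144) = 318595/70572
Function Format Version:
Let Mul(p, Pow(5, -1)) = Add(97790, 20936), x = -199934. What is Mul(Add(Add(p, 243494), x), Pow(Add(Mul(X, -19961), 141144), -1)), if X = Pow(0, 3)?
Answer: Rational(318595, 70572) ≈ 4.5145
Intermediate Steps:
X = 0
p = 593630 (p = Mul(5, Add(97790, 20936)) = Mul(5, 118726) = 593630)
Mul(Add(Add(p, 243494), x), Pow(Add(Mul(X, -19961), 141144), -1)) = Mul(Add(Add(593630, 243494), -199934), Pow(Add(Mul(0, -19961), 141144), -1)) = Mul(Add(837124, -199934), Pow(Add(0, 141144), -1)) = Mul(637190, Pow(141144, -1)) = Mul(637190, Rational(1, 141144)) = Rational(318595, 70572)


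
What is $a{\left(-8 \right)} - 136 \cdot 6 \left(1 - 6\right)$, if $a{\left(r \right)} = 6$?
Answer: $4086$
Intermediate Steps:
$a{\left(-8 \right)} - 136 \cdot 6 \left(1 - 6\right) = 6 - 136 \cdot 6 \left(1 - 6\right) = 6 - 136 \cdot 6 \left(-5\right) = 6 - -4080 = 6 + 4080 = 4086$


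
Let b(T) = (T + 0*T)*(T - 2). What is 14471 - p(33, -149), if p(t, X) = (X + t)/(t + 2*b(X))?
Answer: 651643717/45031 ≈ 14471.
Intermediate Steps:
b(T) = T*(-2 + T) (b(T) = (T + 0)*(-2 + T) = T*(-2 + T))
p(t, X) = (X + t)/(t + 2*X*(-2 + X)) (p(t, X) = (X + t)/(t + 2*(X*(-2 + X))) = (X + t)/(t + 2*X*(-2 + X)))
14471 - p(33, -149) = 14471 - (-149 + 33)/(33 + 2*(-149)*(-2 - 149)) = 14471 - (-116)/(33 + 2*(-149)*(-151)) = 14471 - (-116)/(33 + 44998) = 14471 - (-116)/45031 = 14471 - 1*(-116/45031) = 14471 + 116/45031 = 651643717/45031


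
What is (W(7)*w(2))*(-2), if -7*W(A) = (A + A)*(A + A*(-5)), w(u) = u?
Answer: -224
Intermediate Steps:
W(A) = 8*A²/7 (W(A) = -(A + A)*(A + A*(-5))/7 = -2*A*(A - 5*A)/7 = -2*A*(-4*A)/7 = -(-8)*A²/7 = 8*A²/7)
(W(7)*w(2))*(-2) = (((8/7)*7²)*2)*(-2) = (((8/7)*49)*2)*(-2) = (56*2)*(-2) = 112*(-2) = -224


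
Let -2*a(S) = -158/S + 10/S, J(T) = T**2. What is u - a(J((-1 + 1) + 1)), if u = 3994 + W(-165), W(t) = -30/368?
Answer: 721265/184 ≈ 3919.9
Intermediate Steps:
W(t) = -15/184 (W(t) = -30*1/368 = -15/184)
u = 734881/184 (u = 3994 - 15/184 = 734881/184 ≈ 3993.9)
a(S) = 74/S (a(S) = -(-158/S + 10/S)/2 = -(-74)/S = 74/S)
u - a(J((-1 + 1) + 1)) = 734881/184 - 74/(((-1 + 1) + 1)**2) = 734881/184 - 74/((0 + 1)**2) = 734881/184 - 74/(1**2) = 734881/184 - 74/1 = 734881/184 - 74 = 721265/184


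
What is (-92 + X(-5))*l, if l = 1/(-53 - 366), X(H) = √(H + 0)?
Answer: 92/419 - I*√5/419 ≈ 0.21957 - 0.0053367*I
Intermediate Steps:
X(H) = √H
l = -1/419 (l = 1/(-419) = -1/419 ≈ -0.0023866)
(-92 + X(-5))*l = (-92 + √(-5))*(-1/419) = (-92 + I*√5)*(-1/419) = 92/419 - I*√5/419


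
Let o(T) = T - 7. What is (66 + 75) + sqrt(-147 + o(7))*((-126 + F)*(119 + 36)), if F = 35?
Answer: 141 - 98735*I*sqrt(3) ≈ 141.0 - 1.7101e+5*I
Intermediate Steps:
o(T) = -7 + T
(66 + 75) + sqrt(-147 + o(7))*((-126 + F)*(119 + 36)) = (66 + 75) + sqrt(-147 + (-7 + 7))*((-126 + 35)*(119 + 36)) = 141 + sqrt(-147 + 0)*(-91*155) = 141 + sqrt(-147)*(-14105) = 141 + (7*I*sqrt(3))*(-14105) = 141 - 98735*I*sqrt(3)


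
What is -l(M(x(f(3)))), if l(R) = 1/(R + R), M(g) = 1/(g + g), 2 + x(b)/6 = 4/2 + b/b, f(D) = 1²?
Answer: -6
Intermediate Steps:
f(D) = 1
x(b) = 6 (x(b) = -12 + 6*(4/2 + b/b) = -12 + 6*(4*(½) + 1) = -12 + 6*(2 + 1) = -12 + 6*3 = -12 + 18 = 6)
M(g) = 1/(2*g)
l(R) = 1/(2*R)
-l(M(x(f(3)))) = -1/(2*((½)/6)) = -1/(2*((½)*(⅙))) = -1/(2*1/12) = -12/2 = -1*6 = -6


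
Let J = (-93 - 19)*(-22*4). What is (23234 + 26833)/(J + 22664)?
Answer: 16689/10840 ≈ 1.5396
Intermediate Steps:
J = 9856 (J = -112*(-88) = 9856)
(23234 + 26833)/(J + 22664) = (23234 + 26833)/(9856 + 22664) = 50067/32520 = 50067*(1/32520) = 16689/10840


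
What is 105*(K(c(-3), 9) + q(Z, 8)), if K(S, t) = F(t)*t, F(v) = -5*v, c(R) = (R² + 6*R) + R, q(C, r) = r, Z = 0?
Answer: -41685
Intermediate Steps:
c(R) = R² + 7*R
K(S, t) = -5*t² (K(S, t) = (-5*t)*t = -5*t²)
105*(K(c(-3), 9) + q(Z, 8)) = 105*(-5*9² + 8) = 105*(-5*81 + 8) = 105*(-405 + 8) = 105*(-397) = -41685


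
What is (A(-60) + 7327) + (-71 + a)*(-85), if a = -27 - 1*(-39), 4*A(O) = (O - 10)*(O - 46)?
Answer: 14197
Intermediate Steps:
A(O) = (-46 + O)*(-10 + O)/4 (A(O) = ((O - 10)*(O - 46))/4 = ((-10 + O)*(-46 + O))/4 = ((-46 + O)*(-10 + O))/4 = (-46 + O)*(-10 + O)/4)
a = 12 (a = -27 + 39 = 12)
(A(-60) + 7327) + (-71 + a)*(-85) = ((115 - 14*(-60) + (1/4)*(-60)**2) + 7327) + (-71 + 12)*(-85) = ((115 + 840 + (1/4)*3600) + 7327) - 59*(-85) = ((115 + 840 + 900) + 7327) + 5015 = (1855 + 7327) + 5015 = 9182 + 5015 = 14197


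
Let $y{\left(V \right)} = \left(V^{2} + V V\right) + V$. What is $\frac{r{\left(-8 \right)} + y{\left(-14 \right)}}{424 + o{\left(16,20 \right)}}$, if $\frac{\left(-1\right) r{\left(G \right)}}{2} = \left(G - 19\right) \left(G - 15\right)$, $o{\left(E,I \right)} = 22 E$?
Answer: $- \frac{108}{97} \approx -1.1134$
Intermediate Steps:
$r{\left(G \right)} = - 2 \left(-19 + G\right) \left(-15 + G\right)$ ($r{\left(G \right)} = - 2 \left(G - 19\right) \left(G - 15\right) = - 2 \left(-19 + G\right) \left(-15 + G\right)$)
$y{\left(V \right)} = V + 2 V^{2}$ ($y{\left(V \right)} = \left(V^{2} + V^{2}\right) + V = 2 V^{2} + V = V + 2 V^{2}$)
$\frac{r{\left(-8 \right)} + y{\left(-14 \right)}}{424 + o{\left(16,20 \right)}} = \frac{\left(-570 - 2 \left(-8\right)^{2} + 68 \left(-8\right)\right) - 14 \left(1 + 2 \left(-14\right)\right)}{424 + 22 \cdot 16} = \frac{\left(-570 - 128 - 544\right) - 14 \left(1 - 28\right)}{424 + 352} = \frac{\left(-570 - 128 - 544\right) - -378}{776} = \left(-1242 + 378\right) \frac{1}{776} = \left(-864\right) \frac{1}{776} = - \frac{108}{97}$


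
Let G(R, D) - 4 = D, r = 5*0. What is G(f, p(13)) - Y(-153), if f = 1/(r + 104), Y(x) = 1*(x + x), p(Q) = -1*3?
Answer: 307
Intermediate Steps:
r = 0
p(Q) = -3
Y(x) = 2*x (Y(x) = 1*(2*x) = 2*x)
f = 1/104 (f = 1/(0 + 104) = 1/104 ≈ 0.0096154)
G(R, D) = 4 + D
G(f, p(13)) - Y(-153) = (4 - 3) - 2*(-153) = 1 - 1*(-306) = 1 + 306 = 307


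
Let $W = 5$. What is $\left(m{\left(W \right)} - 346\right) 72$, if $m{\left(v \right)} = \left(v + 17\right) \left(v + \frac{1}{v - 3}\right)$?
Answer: $-16200$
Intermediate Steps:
$m{\left(v \right)} = \left(17 + v\right) \left(v + \frac{1}{-3 + v}\right)$
$\left(m{\left(W \right)} - 346\right) 72 = \left(\frac{17 + 5^{3} - 250 + 14 \cdot 5^{2}}{-3 + 5} - 346\right) 72 = \left(\frac{17 + 125 - 250 + 14 \cdot 25}{2} - 346\right) 72 = \left(\frac{17 + 125 - 250 + 350}{2} - 346\right) 72 = \left(\frac{1}{2} \cdot 242 - 346\right) 72 = \left(121 - 346\right) 72 = \left(-225\right) 72 = -16200$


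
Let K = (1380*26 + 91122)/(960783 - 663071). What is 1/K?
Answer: 148856/63501 ≈ 2.3442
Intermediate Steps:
K = 63501/148856 (K = (35880 + 91122)/297712 = 127002*(1/297712) = 63501/148856 ≈ 0.42659)
1/K = 1/(63501/148856) = 148856/63501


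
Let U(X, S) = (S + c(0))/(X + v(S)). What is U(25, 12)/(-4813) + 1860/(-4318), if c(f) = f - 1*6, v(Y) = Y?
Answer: -165628284/384476879 ≈ -0.43079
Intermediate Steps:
c(f) = -6 + f (c(f) = f - 6 = -6 + f)
U(X, S) = (-6 + S)/(S + X) (U(X, S) = (S + (-6 + 0))/(X + S) = (S - 6)/(S + X) = (-6 + S)/(S + X))
U(25, 12)/(-4813) + 1860/(-4318) = ((-6 + 12)/(12 + 25))/(-4813) + 1860/(-4318) = (6/37)*(-1/4813) + 1860*(-1/4318) = ((1/37)*6)*(-1/4813) - 930/2159 = (6/37)*(-1/4813) - 930/2159 = -6/178081 - 930/2159 = -165628284/384476879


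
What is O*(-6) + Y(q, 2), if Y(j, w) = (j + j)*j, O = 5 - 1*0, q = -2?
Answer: -22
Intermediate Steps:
O = 5 (O = 5 + 0 = 5)
Y(j, w) = 2*j**2 (Y(j, w) = (2*j)*j = 2*j**2)
O*(-6) + Y(q, 2) = 5*(-6) + 2*(-2)**2 = -30 + 2*4 = -30 + 8 = -22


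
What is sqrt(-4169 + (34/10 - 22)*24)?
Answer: I*sqrt(115385)/5 ≈ 67.937*I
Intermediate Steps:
sqrt(-4169 + (34/10 - 22)*24) = sqrt(-4169 + (34*(1/10) - 22)*24) = sqrt(-4169 + (17/5 - 22)*24) = sqrt(-4169 - 93/5*24) = sqrt(-4169 - 2232/5) = sqrt(-23077/5) = I*sqrt(115385)/5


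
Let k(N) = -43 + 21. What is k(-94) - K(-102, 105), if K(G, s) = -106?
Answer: 84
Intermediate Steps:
k(N) = -22
k(-94) - K(-102, 105) = -22 - 1*(-106) = -22 + 106 = 84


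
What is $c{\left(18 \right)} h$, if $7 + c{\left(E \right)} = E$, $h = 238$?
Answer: $2618$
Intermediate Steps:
$c{\left(E \right)} = -7 + E$
$c{\left(18 \right)} h = \left(-7 + 18\right) 238 = 11 \cdot 238 = 2618$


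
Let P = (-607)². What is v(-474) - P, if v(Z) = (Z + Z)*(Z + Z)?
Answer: 530255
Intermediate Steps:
P = 368449
v(Z) = 4*Z² (v(Z) = (2*Z)*(2*Z) = 4*Z²)
v(-474) - P = 4*(-474)² - 1*368449 = 4*224676 - 368449 = 898704 - 368449 = 530255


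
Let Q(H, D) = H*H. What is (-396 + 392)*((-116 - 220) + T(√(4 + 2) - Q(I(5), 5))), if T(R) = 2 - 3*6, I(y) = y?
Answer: 1408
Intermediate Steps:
Q(H, D) = H²
T(R) = -16 (T(R) = 2 - 18 = -16)
(-396 + 392)*((-116 - 220) + T(√(4 + 2) - Q(I(5), 5))) = (-396 + 392)*((-116 - 220) - 16) = -4*(-336 - 16) = -4*(-352) = 1408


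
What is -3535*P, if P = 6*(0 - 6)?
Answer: 127260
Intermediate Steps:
P = -36 (P = 6*(-6) = -36)
-3535*P = -3535*(-36) = 127260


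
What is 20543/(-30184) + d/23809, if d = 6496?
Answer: -10104587/24781064 ≈ -0.40775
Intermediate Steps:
20543/(-30184) + d/23809 = 20543/(-30184) + 6496/23809 = 20543*(-1/30184) + 6496*(1/23809) = -20543/30184 + 224/821 = -10104587/24781064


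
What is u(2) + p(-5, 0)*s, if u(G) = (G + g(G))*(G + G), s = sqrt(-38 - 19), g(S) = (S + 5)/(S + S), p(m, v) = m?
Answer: 15 - 5*I*sqrt(57) ≈ 15.0 - 37.749*I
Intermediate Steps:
g(S) = (5 + S)/(2*S) (g(S) = (5 + S)/((2*S)) = (5 + S)*(1/(2*S)) = (5 + S)/(2*S))
s = I*sqrt(57) (s = sqrt(-57) = I*sqrt(57) ≈ 7.5498*I)
u(G) = 2*G*(G + (5 + G)/(2*G)) (u(G) = (G + (5 + G)/(2*G))*(G + G) = (G + (5 + G)/(2*G))*(2*G) = 2*G*(G + (5 + G)/(2*G)))
u(2) + p(-5, 0)*s = (5 + 2 + 2*2**2) - 5*I*sqrt(57) = (5 + 2 + 2*4) - 5*I*sqrt(57) = (5 + 2 + 8) - 5*I*sqrt(57) = 15 - 5*I*sqrt(57)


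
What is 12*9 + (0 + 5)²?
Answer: 133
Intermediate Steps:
12*9 + (0 + 5)² = 108 + 5² = 108 + 25 = 133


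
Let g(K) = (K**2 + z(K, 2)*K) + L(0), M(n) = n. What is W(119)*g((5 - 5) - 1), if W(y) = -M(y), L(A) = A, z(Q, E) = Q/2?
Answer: -357/2 ≈ -178.50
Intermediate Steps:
z(Q, E) = Q/2 (z(Q, E) = Q*(1/2) = Q/2)
g(K) = 3*K**2/2 (g(K) = (K**2 + (K/2)*K) + 0 = (K**2 + K**2/2) + 0 = 3*K**2/2 + 0 = 3*K**2/2)
W(y) = -y
W(119)*g((5 - 5) - 1) = (-1*119)*(3*((5 - 5) - 1)**2/2) = -357*(0 - 1)**2/2 = -357*(-1)**2/2 = -357/2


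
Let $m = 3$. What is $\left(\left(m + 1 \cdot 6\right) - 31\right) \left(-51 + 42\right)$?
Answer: $198$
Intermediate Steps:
$\left(\left(m + 1 \cdot 6\right) - 31\right) \left(-51 + 42\right) = \left(\left(3 + 1 \cdot 6\right) - 31\right) \left(-51 + 42\right) = \left(\left(3 + 6\right) - 31\right) \left(-9\right) = \left(9 - 31\right) \left(-9\right) = \left(-22\right) \left(-9\right) = 198$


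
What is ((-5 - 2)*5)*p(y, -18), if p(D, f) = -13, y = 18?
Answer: 455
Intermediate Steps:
((-5 - 2)*5)*p(y, -18) = ((-5 - 2)*5)*(-13) = -7*5*(-13) = -35*(-13) = 455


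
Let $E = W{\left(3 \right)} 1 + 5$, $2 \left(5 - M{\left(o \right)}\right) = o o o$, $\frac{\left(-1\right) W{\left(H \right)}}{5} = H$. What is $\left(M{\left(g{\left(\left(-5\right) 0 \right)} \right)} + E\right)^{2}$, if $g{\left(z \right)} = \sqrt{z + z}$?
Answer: $25$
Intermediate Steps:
$W{\left(H \right)} = - 5 H$
$g{\left(z \right)} = \sqrt{2} \sqrt{z}$ ($g{\left(z \right)} = \sqrt{2 z} = \sqrt{2} \sqrt{z}$)
$M{\left(o \right)} = 5 - \frac{o^{3}}{2}$ ($M{\left(o \right)} = 5 - \frac{o o o}{2} = 5 - \frac{o^{2} o}{2} = 5 - \frac{o^{3}}{2}$)
$E = -10$ ($E = \left(-5\right) 3 \cdot 1 + 5 = \left(-15\right) 1 + 5 = -15 + 5 = -10$)
$\left(M{\left(g{\left(\left(-5\right) 0 \right)} \right)} + E\right)^{2} = \left(\left(5 - \frac{\left(\sqrt{2} \sqrt{\left(-5\right) 0}\right)^{3}}{2}\right) - 10\right)^{2} = \left(\left(5 - \frac{\left(\sqrt{2} \sqrt{0}\right)^{3}}{2}\right) - 10\right)^{2} = \left(\left(5 - \frac{\left(\sqrt{2} \cdot 0\right)^{3}}{2}\right) - 10\right)^{2} = \left(\left(5 - \frac{0^{3}}{2}\right) - 10\right)^{2} = \left(\left(5 - 0\right) - 10\right)^{2} = \left(\left(5 + 0\right) - 10\right)^{2} = \left(5 - 10\right)^{2} = \left(-5\right)^{2} = 25$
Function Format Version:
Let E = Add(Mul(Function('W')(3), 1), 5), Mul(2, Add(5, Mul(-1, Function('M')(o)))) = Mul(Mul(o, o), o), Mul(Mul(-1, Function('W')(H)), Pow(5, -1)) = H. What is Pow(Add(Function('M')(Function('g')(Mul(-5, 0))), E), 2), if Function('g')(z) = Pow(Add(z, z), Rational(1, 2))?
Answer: 25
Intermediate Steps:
Function('W')(H) = Mul(-5, H)
Function('g')(z) = Mul(Pow(2, Rational(1, 2)), Pow(z, Rational(1, 2))) (Function('g')(z) = Pow(Mul(2, z), Rational(1, 2)) = Mul(Pow(2, Rational(1, 2)), Pow(z, Rational(1, 2))))
Function('M')(o) = Add(5, Mul(Rational(-1, 2), Pow(o, 3))) (Function('M')(o) = Add(5, Mul(Rational(-1, 2), Mul(Mul(o, o), o))) = Add(5, Mul(Rational(-1, 2), Mul(Pow(o, 2), o))) = Add(5, Mul(Rational(-1, 2), Pow(o, 3))))
E = -10 (E = Add(Mul(Mul(-5, 3), 1), 5) = Add(Mul(-15, 1), 5) = Add(-15, 5) = -10)
Pow(Add(Function('M')(Function('g')(Mul(-5, 0))), E), 2) = Pow(Add(Add(5, Mul(Rational(-1, 2), Pow(Mul(Pow(2, Rational(1, 2)), Pow(Mul(-5, 0), Rational(1, 2))), 3))), -10), 2) = Pow(Add(Add(5, Mul(Rational(-1, 2), Pow(Mul(Pow(2, Rational(1, 2)), Pow(0, Rational(1, 2))), 3))), -10), 2) = Pow(Add(Add(5, Mul(Rational(-1, 2), Pow(Mul(Pow(2, Rational(1, 2)), 0), 3))), -10), 2) = Pow(Add(Add(5, Mul(Rational(-1, 2), Pow(0, 3))), -10), 2) = Pow(Add(Add(5, Mul(Rational(-1, 2), 0)), -10), 2) = Pow(Add(Add(5, 0), -10), 2) = Pow(Add(5, -10), 2) = Pow(-5, 2) = 25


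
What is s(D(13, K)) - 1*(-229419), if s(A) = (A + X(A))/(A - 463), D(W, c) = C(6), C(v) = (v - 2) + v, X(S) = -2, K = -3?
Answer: 103926799/453 ≈ 2.2942e+5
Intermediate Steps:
C(v) = -2 + 2*v (C(v) = (-2 + v) + v = -2 + 2*v)
D(W, c) = 10 (D(W, c) = -2 + 2*6 = -2 + 12 = 10)
s(A) = (-2 + A)/(-463 + A) (s(A) = (A - 2)/(A - 463) = (-2 + A)/(-463 + A))
s(D(13, K)) - 1*(-229419) = (-2 + 10)/(-463 + 10) - 1*(-229419) = 8/(-453) + 229419 = -1/453*8 + 229419 = -8/453 + 229419 = 103926799/453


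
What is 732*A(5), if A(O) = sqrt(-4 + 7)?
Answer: 732*sqrt(3) ≈ 1267.9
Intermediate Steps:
A(O) = sqrt(3)
732*A(5) = 732*sqrt(3)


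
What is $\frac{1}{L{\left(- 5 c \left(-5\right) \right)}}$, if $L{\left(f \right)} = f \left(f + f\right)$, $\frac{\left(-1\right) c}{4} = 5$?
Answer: $\frac{1}{500000} \approx 2.0 \cdot 10^{-6}$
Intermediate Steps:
$c = -20$ ($c = \left(-4\right) 5 = -20$)
$L{\left(f \right)} = 2 f^{2}$ ($L{\left(f \right)} = f 2 f = 2 f^{2}$)
$\frac{1}{L{\left(- 5 c \left(-5\right) \right)}} = \frac{1}{2 \left(\left(-5\right) \left(-20\right) \left(-5\right)\right)^{2}} = \frac{1}{2 \left(100 \left(-5\right)\right)^{2}} = \frac{1}{2 \left(-500\right)^{2}} = \frac{1}{2 \cdot 250000} = \frac{1}{500000}$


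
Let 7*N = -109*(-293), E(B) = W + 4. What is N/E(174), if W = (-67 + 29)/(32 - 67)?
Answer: 159685/178 ≈ 897.11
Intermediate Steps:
W = 38/35 (W = -38/(-35) = -38*(-1/35) = 38/35 ≈ 1.0857)
E(B) = 178/35 (E(B) = 38/35 + 4 = 178/35)
N = 31937/7 (N = (-109*(-293))/7 = (⅐)*31937 = 31937/7 ≈ 4562.4)
N/E(174) = 31937/(7*(178/35)) = (31937/7)*(35/178) = 159685/178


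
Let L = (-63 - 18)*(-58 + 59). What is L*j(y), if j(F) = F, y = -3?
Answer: 243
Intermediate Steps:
L = -81 (L = -81*1 = -81)
L*j(y) = -81*(-3) = 243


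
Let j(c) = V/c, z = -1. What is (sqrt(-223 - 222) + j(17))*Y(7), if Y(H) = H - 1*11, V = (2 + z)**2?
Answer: -4/17 - 4*I*sqrt(445) ≈ -0.23529 - 84.38*I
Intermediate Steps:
V = 1 (V = (2 - 1)**2 = 1**2 = 1)
Y(H) = -11 + H (Y(H) = H - 11 = -11 + H)
j(c) = 1/c
(sqrt(-223 - 222) + j(17))*Y(7) = (sqrt(-223 - 222) + 1/17)*(-11 + 7) = (sqrt(-445) + 1/17)*(-4) = (I*sqrt(445) + 1/17)*(-4) = (1/17 + I*sqrt(445))*(-4) = -4/17 - 4*I*sqrt(445)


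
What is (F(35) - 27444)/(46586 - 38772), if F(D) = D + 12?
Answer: -27397/7814 ≈ -3.5061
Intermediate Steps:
F(D) = 12 + D
(F(35) - 27444)/(46586 - 38772) = ((12 + 35) - 27444)/(46586 - 38772) = (47 - 27444)/7814 = -27397*1/7814 = -27397/7814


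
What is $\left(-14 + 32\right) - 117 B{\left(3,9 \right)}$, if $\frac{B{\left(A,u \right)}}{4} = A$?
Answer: $-1386$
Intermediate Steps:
$B{\left(A,u \right)} = 4 A$
$\left(-14 + 32\right) - 117 B{\left(3,9 \right)} = \left(-14 + 32\right) - 117 \cdot 4 \cdot 3 = 18 - 1404 = -1386$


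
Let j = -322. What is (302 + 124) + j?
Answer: 104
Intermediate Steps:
(302 + 124) + j = (302 + 124) - 322 = 426 - 322 = 104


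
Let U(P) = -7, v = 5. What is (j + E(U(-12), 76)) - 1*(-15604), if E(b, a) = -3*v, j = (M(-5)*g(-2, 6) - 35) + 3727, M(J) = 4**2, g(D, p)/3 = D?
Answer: 19185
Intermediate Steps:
g(D, p) = 3*D
M(J) = 16
j = 3596 (j = (16*(3*(-2)) - 35) + 3727 = (16*(-6) - 35) + 3727 = (-96 - 35) + 3727 = -131 + 3727 = 3596)
E(b, a) = -15 (E(b, a) = -3*5 = -15)
(j + E(U(-12), 76)) - 1*(-15604) = (3596 - 15) - 1*(-15604) = 3581 + 15604 = 19185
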